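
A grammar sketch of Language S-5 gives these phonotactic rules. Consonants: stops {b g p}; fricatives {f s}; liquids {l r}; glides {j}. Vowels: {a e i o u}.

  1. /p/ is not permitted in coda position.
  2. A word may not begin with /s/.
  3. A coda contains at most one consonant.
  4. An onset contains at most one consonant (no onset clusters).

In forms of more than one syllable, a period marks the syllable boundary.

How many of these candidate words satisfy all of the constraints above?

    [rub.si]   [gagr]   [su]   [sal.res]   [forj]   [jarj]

1

[rub.si] — σ1 onset /r/, coda /b/ ok; σ2 onset /s/, coda /∅/ ok → phonotactically legal
[gagr] — violates constraint 3: syllable 1 coda /gr/ has 2 consonants (> 1) → phonotactically illegal
[su] — violates constraint 2: word begins with /s/ → phonotactically illegal
[sal.res] — violates constraint 2: word begins with /s/ → phonotactically illegal
[forj] — violates constraint 3: syllable 1 coda /rj/ has 2 consonants (> 1) → phonotactically illegal
[jarj] — violates constraint 3: syllable 1 coda /rj/ has 2 consonants (> 1) → phonotactically illegal
Phonotactically legal: [rub.si] → 1.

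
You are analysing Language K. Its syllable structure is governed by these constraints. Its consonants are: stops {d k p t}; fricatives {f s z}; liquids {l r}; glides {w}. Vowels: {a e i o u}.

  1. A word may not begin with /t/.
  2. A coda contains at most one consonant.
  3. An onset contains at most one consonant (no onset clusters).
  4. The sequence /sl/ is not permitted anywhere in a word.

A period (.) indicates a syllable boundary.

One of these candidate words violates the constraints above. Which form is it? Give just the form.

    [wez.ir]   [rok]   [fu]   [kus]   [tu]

[wez.ir] — σ1 onset /w/, coda /z/ ok; σ2 onset /∅/, coda /r/ ok → permitted
[rok] — σ1 onset /r/, coda /k/ ok → permitted
[fu] — σ1 onset /f/, coda /∅/ ok → permitted
[kus] — σ1 onset /k/, coda /s/ ok → permitted
[tu] — violates constraint 1: word begins with /t/ → not permitted

[tu]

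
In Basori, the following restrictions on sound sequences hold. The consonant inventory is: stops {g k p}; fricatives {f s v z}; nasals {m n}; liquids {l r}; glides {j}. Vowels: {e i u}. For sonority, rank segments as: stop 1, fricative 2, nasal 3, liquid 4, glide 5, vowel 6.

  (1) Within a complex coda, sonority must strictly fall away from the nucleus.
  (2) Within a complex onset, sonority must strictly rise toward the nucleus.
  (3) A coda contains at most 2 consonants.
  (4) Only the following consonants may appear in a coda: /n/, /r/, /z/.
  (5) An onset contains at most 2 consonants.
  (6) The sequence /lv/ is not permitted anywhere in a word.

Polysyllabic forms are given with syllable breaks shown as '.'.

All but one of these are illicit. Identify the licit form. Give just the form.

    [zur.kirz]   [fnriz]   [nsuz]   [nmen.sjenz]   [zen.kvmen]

[zur.kirz] — σ1 onset /z/, coda /r/ ok; σ2 onset /k/, coda /rz/ (4→2 falls) ok → licit
[fnriz] — violates constraint 5: syllable 1 onset /fnr/ has 3 consonants (> 2) → illicit
[nsuz] — violates constraint 2: syllable 1 onset /ns/: /n/ (nasal, 3) → /s/ (fricative, 2) does not rise → illicit
[nmen.sjenz] — violates constraint 2: syllable 1 onset /nm/: /n/ (nasal, 3) → /m/ (nasal, 3) does not rise → illicit
[zen.kvmen] — violates constraint 5: syllable 2 onset /kvm/ has 3 consonants (> 2) → illicit

[zur.kirz]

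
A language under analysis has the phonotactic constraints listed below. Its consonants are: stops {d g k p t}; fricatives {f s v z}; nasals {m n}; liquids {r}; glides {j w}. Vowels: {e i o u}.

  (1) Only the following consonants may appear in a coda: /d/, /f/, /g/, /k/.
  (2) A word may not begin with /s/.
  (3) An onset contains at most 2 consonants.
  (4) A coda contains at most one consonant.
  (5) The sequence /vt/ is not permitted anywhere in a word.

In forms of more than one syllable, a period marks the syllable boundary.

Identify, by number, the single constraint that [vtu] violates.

5

[vtu]: contains banned sequence /vt/.
This is a violation of constraint 5: "The sequence /vt/ is not permitted anywhere in a word."
The remaining constraints (1, 2, 3, 4) are satisfied.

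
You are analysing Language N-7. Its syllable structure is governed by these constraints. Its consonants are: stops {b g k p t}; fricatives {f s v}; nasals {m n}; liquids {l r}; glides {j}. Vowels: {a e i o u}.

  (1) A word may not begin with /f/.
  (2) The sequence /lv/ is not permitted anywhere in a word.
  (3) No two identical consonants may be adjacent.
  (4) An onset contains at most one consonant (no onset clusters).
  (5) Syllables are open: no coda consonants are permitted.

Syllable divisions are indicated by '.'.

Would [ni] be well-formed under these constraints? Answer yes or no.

yes

[ni] — σ1 onset /n/, coda /∅/ ok → well-formed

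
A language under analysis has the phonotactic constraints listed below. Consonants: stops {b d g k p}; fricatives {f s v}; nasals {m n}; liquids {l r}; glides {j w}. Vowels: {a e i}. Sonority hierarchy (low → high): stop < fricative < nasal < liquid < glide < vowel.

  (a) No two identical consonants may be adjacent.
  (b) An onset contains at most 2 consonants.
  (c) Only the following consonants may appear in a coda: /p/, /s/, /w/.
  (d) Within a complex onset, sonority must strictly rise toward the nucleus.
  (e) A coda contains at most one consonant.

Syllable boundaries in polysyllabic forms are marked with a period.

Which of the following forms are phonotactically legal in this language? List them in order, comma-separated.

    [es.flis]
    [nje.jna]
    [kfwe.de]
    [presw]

[es.flis]

[es.flis] — σ1 onset /∅/, coda /s/ ok; σ2 onset /fl/ (2→4 rises), coda /s/ ok → phonotactically legal
[nje.jna] — violates constraint (d): syllable 2 onset /jn/: /j/ (glide, 5) → /n/ (nasal, 3) does not rise → phonotactically illegal
[kfwe.de] — violates constraint (b): syllable 1 onset /kfw/ has 3 consonants (> 2) → phonotactically illegal
[presw] — violates constraint (e): syllable 1 coda /sw/ has 2 consonants (> 1) → phonotactically illegal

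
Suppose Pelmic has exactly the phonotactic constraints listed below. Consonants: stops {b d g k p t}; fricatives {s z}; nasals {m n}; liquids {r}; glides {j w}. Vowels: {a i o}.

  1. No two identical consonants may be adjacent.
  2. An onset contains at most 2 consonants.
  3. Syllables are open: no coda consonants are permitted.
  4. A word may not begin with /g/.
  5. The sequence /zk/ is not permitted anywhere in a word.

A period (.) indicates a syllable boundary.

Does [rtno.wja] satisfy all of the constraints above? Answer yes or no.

[rtno.wja] — violates constraint 2: syllable 1 onset /rtn/ has 3 consonants (> 2) → illicit

no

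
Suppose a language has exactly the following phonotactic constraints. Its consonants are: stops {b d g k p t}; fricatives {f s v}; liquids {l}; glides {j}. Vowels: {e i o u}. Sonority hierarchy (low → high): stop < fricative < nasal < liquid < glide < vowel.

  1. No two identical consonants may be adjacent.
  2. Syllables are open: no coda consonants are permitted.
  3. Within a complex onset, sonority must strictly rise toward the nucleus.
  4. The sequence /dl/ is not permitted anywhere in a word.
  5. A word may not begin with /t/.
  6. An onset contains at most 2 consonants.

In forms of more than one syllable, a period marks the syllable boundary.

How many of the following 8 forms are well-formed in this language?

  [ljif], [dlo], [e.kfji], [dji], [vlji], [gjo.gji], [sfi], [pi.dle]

2

[ljif] — violates constraint 2: syllable 1 coda /f/ has 1 consonant (> 0) → ill-formed
[dlo] — violates constraint 4: contains banned sequence /dl/ → ill-formed
[e.kfji] — violates constraint 6: syllable 2 onset /kfj/ has 3 consonants (> 2) → ill-formed
[dji] — σ1 onset /dj/ (1→5 rises), coda /∅/ ok → well-formed
[vlji] — violates constraint 6: syllable 1 onset /vlj/ has 3 consonants (> 2) → ill-formed
[gjo.gji] — σ1 onset /gj/ (1→5 rises), coda /∅/ ok; σ2 onset /gj/ (1→5 rises), coda /∅/ ok → well-formed
[sfi] — violates constraint 3: syllable 1 onset /sf/: /s/ (fricative, 2) → /f/ (fricative, 2) does not rise → ill-formed
[pi.dle] — violates constraint 4: contains banned sequence /dl/ → ill-formed
Well-formed: [dji], [gjo.gji] → 2.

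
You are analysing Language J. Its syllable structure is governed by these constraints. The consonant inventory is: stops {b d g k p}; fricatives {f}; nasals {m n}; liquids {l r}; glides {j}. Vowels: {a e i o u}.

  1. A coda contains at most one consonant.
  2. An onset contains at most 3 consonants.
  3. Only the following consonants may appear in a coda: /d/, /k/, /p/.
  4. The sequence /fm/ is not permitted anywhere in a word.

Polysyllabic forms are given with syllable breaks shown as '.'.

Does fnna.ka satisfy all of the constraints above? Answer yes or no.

fnna.ka — σ1 onset /fnn/ (3C), coda /∅/ ok; σ2 onset /k/, coda /∅/ ok → licit

yes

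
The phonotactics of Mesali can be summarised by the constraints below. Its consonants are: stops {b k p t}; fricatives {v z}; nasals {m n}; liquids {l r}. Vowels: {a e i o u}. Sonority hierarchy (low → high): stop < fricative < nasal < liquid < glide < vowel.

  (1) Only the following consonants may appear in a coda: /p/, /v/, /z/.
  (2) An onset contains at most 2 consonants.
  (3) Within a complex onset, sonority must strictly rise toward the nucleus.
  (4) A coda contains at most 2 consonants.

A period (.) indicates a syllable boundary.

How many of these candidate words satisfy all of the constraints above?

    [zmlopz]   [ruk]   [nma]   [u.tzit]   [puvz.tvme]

0

[zmlopz] — violates constraint 2: syllable 1 onset /zml/ has 3 consonants (> 2) → not permitted
[ruk] — violates constraint 1: syllable 1 coda contains /k/, which is not a licensed coda consonant → not permitted
[nma] — violates constraint 3: syllable 1 onset /nm/: /n/ (nasal, 3) → /m/ (nasal, 3) does not rise → not permitted
[u.tzit] — violates constraint 1: syllable 2 coda contains /t/, which is not a licensed coda consonant → not permitted
[puvz.tvme] — violates constraint 2: syllable 2 onset /tvm/ has 3 consonants (> 2) → not permitted
No form is permitted → 0.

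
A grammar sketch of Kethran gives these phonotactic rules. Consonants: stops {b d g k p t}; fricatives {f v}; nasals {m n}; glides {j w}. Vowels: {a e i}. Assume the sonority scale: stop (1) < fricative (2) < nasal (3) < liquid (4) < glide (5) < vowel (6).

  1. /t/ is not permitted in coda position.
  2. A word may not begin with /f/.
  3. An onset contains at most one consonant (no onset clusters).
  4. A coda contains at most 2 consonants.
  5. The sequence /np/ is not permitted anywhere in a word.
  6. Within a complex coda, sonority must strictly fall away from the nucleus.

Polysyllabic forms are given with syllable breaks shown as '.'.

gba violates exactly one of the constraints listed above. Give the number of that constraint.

3

gba: syllable 1 onset /gb/ has 2 consonants (> 1).
This is a violation of constraint 3: "An onset contains at most one consonant (no onset clusters)."
The remaining constraints (1, 2, 4, 5, 6) are satisfied.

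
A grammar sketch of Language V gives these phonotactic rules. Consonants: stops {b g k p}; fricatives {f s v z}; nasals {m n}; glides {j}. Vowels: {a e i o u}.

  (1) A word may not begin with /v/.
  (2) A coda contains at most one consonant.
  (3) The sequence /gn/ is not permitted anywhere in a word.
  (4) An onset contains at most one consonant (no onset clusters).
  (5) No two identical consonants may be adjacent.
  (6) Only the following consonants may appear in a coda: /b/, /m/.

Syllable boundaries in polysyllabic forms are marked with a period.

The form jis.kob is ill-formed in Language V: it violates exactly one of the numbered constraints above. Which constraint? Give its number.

6

jis.kob: syllable 1 coda contains /s/, which is not a licensed coda consonant.
This is a violation of constraint 6: "Only the following consonants may appear in a coda: /b/, /m/."
The remaining constraints (1, 2, 3, 4, 5) are satisfied.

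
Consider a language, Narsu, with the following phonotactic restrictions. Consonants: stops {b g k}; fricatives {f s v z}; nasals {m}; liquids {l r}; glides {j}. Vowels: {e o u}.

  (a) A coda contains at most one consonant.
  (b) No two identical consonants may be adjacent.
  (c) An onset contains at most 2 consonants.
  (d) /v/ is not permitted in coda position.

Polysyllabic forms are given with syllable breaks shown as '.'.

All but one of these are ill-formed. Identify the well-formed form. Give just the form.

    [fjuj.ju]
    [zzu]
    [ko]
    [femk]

[fjuj.ju] — violates constraint (b): adjacent identical consonants /jj/ → ill-formed
[zzu] — violates constraint (b): adjacent identical consonants /zz/ → ill-formed
[ko] — σ1 onset /k/, coda /∅/ ok → well-formed
[femk] — violates constraint (a): syllable 1 coda /mk/ has 2 consonants (> 1) → ill-formed

[ko]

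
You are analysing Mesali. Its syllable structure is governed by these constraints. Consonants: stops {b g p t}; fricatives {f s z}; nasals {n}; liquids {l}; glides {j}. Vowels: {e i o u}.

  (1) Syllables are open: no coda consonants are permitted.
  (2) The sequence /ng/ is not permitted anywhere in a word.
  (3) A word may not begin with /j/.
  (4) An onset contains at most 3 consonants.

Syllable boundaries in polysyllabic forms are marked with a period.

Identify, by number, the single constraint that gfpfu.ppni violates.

gfpfu.ppni: syllable 1 onset /gfpf/ has 4 consonants (> 3).
This is a violation of constraint 4: "An onset contains at most 3 consonants."
The remaining constraints (1, 2, 3) are satisfied.

4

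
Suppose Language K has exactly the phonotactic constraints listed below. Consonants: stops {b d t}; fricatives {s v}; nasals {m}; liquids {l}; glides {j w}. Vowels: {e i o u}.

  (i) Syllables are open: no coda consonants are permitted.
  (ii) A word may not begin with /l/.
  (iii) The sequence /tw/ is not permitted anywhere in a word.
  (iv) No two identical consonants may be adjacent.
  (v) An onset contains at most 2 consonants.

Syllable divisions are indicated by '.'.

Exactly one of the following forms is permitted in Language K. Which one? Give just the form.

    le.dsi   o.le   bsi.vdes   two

o.le

le.dsi — violates constraint (ii): word begins with /l/ → not permitted
o.le — σ1 onset /∅/, coda /∅/ ok; σ2 onset /l/, coda /∅/ ok → permitted
bsi.vdes — violates constraint (i): syllable 2 coda /s/ has 1 consonant (> 0) → not permitted
two — violates constraint (iii): contains banned sequence /tw/ → not permitted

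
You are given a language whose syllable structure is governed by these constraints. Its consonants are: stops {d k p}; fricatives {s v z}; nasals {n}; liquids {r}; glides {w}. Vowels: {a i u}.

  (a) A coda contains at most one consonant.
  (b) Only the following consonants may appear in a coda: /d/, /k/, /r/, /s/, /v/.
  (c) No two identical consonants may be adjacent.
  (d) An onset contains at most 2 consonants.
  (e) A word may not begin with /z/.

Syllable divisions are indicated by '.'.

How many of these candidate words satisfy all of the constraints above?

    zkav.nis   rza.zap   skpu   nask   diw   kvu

1

zkav.nis — violates constraint (e): word begins with /z/ → ill-formed
rza.zap — violates constraint (b): syllable 2 coda contains /p/, which is not a licensed coda consonant → ill-formed
skpu — violates constraint (d): syllable 1 onset /skp/ has 3 consonants (> 2) → ill-formed
nask — violates constraint (a): syllable 1 coda /sk/ has 2 consonants (> 1) → ill-formed
diw — violates constraint (b): syllable 1 coda contains /w/, which is not a licensed coda consonant → ill-formed
kvu — σ1 onset /kv/ (2C), coda /∅/ ok → well-formed
Well-formed: kvu → 1.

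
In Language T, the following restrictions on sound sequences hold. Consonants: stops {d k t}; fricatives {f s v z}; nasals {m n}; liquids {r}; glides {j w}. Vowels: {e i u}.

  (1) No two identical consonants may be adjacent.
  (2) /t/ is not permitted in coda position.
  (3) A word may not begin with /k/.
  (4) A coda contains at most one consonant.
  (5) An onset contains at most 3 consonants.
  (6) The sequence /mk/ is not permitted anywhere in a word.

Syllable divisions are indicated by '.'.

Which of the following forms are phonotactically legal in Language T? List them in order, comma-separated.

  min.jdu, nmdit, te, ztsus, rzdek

min.jdu, te, ztsus, rzdek

min.jdu — σ1 onset /m/, coda /n/ ok; σ2 onset /jd/ (2C), coda /∅/ ok → phonotactically legal
nmdit — violates constraint 2: syllable 1 coda contains /t/ → phonotactically illegal
te — σ1 onset /t/, coda /∅/ ok → phonotactically legal
ztsus — σ1 onset /zts/ (3C), coda /s/ ok → phonotactically legal
rzdek — σ1 onset /rzd/ (3C), coda /k/ ok → phonotactically legal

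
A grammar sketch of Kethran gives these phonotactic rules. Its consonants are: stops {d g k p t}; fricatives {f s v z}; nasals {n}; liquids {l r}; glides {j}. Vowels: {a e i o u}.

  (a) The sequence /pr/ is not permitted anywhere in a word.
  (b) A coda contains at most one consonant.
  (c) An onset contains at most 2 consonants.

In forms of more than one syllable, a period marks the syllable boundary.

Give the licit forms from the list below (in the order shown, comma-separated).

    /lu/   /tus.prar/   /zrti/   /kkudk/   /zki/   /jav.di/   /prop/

/lu/ — σ1 onset /l/, coda /∅/ ok → licit
/tus.prar/ — violates constraint (a): contains banned sequence /pr/ → illicit
/zrti/ — violates constraint (c): syllable 1 onset /zrt/ has 3 consonants (> 2) → illicit
/kkudk/ — violates constraint (b): syllable 1 coda /dk/ has 2 consonants (> 1) → illicit
/zki/ — σ1 onset /zk/ (2C), coda /∅/ ok → licit
/jav.di/ — σ1 onset /j/, coda /v/ ok; σ2 onset /d/, coda /∅/ ok → licit
/prop/ — violates constraint (a): contains banned sequence /pr/ → illicit

/lu/, /zki/, /jav.di/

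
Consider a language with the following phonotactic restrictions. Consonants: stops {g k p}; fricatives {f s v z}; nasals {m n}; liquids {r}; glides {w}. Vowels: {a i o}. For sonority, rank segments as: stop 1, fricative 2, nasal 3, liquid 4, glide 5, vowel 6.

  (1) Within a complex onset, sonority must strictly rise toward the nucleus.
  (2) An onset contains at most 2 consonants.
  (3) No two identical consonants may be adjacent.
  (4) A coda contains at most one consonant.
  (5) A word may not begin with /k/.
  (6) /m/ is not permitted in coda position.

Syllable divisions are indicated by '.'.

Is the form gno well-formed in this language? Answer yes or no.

yes

gno — σ1 onset /gn/ (1→3 rises), coda /∅/ ok → well-formed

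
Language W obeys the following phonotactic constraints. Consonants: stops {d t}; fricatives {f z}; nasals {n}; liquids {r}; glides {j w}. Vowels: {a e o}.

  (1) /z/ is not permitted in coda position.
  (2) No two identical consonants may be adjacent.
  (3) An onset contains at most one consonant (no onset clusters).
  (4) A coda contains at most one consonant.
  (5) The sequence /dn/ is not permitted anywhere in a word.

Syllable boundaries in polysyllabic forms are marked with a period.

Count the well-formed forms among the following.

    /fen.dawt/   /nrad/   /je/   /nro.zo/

/fen.dawt/ — violates constraint 4: syllable 2 coda /wt/ has 2 consonants (> 1) → ill-formed
/nrad/ — violates constraint 3: syllable 1 onset /nr/ has 2 consonants (> 1) → ill-formed
/je/ — σ1 onset /j/, coda /∅/ ok → well-formed
/nro.zo/ — violates constraint 3: syllable 1 onset /nr/ has 2 consonants (> 1) → ill-formed
Well-formed: /je/ → 1.

1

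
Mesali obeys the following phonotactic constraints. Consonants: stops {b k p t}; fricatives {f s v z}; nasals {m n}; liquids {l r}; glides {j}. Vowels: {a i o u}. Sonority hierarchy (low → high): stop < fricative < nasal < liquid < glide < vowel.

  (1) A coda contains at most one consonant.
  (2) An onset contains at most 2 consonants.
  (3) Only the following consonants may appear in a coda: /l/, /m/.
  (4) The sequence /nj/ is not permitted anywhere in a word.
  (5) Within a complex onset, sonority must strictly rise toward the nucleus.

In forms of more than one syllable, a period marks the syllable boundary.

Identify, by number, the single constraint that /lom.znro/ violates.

/lom.znro/: syllable 2 onset /znr/ has 3 consonants (> 2).
This is a violation of constraint 2: "An onset contains at most 2 consonants."
The remaining constraints (1, 3, 4, 5) are satisfied.

2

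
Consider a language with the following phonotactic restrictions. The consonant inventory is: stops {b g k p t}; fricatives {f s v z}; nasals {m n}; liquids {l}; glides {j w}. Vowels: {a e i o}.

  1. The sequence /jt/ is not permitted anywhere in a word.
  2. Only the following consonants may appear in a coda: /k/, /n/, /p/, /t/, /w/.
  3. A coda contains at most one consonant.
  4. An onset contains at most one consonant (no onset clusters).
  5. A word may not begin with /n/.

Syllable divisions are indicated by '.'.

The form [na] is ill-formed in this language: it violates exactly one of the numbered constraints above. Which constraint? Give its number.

[na]: word begins with /n/.
This is a violation of constraint 5: "A word may not begin with /n/."
The remaining constraints (1, 2, 3, 4) are satisfied.

5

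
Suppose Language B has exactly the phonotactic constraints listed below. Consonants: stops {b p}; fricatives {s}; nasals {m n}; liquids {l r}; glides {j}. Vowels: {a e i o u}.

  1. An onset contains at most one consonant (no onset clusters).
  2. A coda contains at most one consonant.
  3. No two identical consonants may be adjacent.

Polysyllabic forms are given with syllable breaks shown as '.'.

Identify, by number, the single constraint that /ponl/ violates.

/ponl/: syllable 1 coda /nl/ has 2 consonants (> 1).
This is a violation of constraint 2: "A coda contains at most one consonant."
The remaining constraints (1, 3) are satisfied.

2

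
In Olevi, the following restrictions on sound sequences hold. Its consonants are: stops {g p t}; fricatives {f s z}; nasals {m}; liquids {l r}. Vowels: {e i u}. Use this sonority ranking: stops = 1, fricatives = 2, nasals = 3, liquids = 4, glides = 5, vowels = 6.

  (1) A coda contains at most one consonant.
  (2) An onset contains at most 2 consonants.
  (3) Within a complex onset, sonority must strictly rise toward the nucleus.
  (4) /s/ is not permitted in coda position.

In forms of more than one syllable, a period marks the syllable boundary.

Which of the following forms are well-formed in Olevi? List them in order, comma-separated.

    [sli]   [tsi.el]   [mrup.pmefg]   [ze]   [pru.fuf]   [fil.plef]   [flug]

[sli] — σ1 onset /sl/ (2→4 rises), coda /∅/ ok → well-formed
[tsi.el] — σ1 onset /ts/ (1→2 rises), coda /∅/ ok; σ2 onset /∅/, coda /l/ ok → well-formed
[mrup.pmefg] — violates constraint 1: syllable 2 coda /fg/ has 2 consonants (> 1) → ill-formed
[ze] — σ1 onset /z/, coda /∅/ ok → well-formed
[pru.fuf] — σ1 onset /pr/ (1→4 rises), coda /∅/ ok; σ2 onset /f/, coda /f/ ok → well-formed
[fil.plef] — σ1 onset /f/, coda /l/ ok; σ2 onset /pl/ (1→4 rises), coda /f/ ok → well-formed
[flug] — σ1 onset /fl/ (2→4 rises), coda /g/ ok → well-formed

[sli], [tsi.el], [ze], [pru.fuf], [fil.plef], [flug]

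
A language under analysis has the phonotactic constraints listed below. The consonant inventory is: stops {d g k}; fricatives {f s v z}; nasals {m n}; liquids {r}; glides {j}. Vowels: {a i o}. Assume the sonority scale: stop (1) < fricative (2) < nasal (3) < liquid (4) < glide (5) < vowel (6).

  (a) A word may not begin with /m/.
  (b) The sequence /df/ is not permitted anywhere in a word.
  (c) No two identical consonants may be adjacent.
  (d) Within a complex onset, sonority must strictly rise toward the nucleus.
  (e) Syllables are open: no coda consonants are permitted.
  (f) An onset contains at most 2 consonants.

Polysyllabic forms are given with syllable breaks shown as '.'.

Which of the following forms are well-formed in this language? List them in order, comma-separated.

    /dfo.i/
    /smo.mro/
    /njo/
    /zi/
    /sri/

/smo.mro/, /njo/, /zi/, /sri/

/dfo.i/ — violates constraint (b): contains banned sequence /df/ → ill-formed
/smo.mro/ — σ1 onset /sm/ (2→3 rises), coda /∅/ ok; σ2 onset /mr/ (3→4 rises), coda /∅/ ok → well-formed
/njo/ — σ1 onset /nj/ (3→5 rises), coda /∅/ ok → well-formed
/zi/ — σ1 onset /z/, coda /∅/ ok → well-formed
/sri/ — σ1 onset /sr/ (2→4 rises), coda /∅/ ok → well-formed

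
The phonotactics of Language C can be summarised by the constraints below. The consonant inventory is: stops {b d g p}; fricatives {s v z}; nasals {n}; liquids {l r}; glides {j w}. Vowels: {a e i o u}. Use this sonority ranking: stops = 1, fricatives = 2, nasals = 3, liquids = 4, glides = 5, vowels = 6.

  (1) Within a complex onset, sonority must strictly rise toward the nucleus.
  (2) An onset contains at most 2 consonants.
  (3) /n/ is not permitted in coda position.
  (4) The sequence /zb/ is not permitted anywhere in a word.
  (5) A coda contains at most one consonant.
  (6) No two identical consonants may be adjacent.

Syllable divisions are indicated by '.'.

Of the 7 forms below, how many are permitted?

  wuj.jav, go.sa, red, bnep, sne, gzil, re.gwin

wuj.jav — violates constraint 6: adjacent identical consonants /jj/ → not permitted
go.sa — σ1 onset /g/, coda /∅/ ok; σ2 onset /s/, coda /∅/ ok → permitted
red — σ1 onset /r/, coda /d/ ok → permitted
bnep — σ1 onset /bn/ (1→3 rises), coda /p/ ok → permitted
sne — σ1 onset /sn/ (2→3 rises), coda /∅/ ok → permitted
gzil — σ1 onset /gz/ (1→2 rises), coda /l/ ok → permitted
re.gwin — violates constraint 3: syllable 2 coda contains /n/ → not permitted
Permitted: go.sa, red, bnep, sne, gzil → 5.

5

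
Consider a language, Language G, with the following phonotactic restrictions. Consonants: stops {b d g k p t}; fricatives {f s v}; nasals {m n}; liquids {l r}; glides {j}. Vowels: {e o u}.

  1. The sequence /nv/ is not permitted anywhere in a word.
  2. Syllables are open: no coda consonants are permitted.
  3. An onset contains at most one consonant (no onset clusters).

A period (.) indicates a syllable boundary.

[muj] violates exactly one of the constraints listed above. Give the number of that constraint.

2

[muj]: syllable 1 coda /j/ has 1 consonant (> 0).
This is a violation of constraint 2: "Syllables are open: no coda consonants are permitted."
The remaining constraints (1, 3) are satisfied.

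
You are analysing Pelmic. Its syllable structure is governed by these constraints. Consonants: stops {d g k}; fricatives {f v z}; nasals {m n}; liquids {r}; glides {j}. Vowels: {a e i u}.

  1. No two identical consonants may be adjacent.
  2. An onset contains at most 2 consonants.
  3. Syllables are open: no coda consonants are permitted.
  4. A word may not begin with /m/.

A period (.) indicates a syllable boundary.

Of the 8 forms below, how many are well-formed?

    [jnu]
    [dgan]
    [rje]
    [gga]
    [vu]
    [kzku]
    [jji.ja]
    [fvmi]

3

[jnu] — σ1 onset /jn/ (2C), coda /∅/ ok → well-formed
[dgan] — violates constraint 3: syllable 1 coda /n/ has 1 consonant (> 0) → ill-formed
[rje] — σ1 onset /rj/ (2C), coda /∅/ ok → well-formed
[gga] — violates constraint 1: adjacent identical consonants /gg/ → ill-formed
[vu] — σ1 onset /v/, coda /∅/ ok → well-formed
[kzku] — violates constraint 2: syllable 1 onset /kzk/ has 3 consonants (> 2) → ill-formed
[jji.ja] — violates constraint 1: adjacent identical consonants /jj/ → ill-formed
[fvmi] — violates constraint 2: syllable 1 onset /fvm/ has 3 consonants (> 2) → ill-formed
Well-formed: [jnu], [rje], [vu] → 3.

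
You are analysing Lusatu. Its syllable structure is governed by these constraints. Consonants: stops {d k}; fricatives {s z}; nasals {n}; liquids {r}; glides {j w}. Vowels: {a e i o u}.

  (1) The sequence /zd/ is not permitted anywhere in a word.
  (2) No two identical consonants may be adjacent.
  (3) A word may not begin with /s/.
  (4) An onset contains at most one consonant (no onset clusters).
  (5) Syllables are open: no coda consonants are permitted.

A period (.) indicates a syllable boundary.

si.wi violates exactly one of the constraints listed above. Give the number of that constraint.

si.wi: word begins with /s/.
This is a violation of constraint 3: "A word may not begin with /s/."
The remaining constraints (1, 2, 4, 5) are satisfied.

3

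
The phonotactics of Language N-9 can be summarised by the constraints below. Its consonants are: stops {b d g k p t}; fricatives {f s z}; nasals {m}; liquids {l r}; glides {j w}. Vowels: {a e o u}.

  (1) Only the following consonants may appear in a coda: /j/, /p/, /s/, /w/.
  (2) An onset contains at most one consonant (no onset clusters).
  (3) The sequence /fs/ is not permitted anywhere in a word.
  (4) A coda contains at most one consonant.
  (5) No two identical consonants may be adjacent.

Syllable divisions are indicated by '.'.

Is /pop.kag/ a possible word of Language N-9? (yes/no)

/pop.kag/ — violates constraint 1: syllable 2 coda contains /g/, which is not a licensed coda consonant → ill-formed

no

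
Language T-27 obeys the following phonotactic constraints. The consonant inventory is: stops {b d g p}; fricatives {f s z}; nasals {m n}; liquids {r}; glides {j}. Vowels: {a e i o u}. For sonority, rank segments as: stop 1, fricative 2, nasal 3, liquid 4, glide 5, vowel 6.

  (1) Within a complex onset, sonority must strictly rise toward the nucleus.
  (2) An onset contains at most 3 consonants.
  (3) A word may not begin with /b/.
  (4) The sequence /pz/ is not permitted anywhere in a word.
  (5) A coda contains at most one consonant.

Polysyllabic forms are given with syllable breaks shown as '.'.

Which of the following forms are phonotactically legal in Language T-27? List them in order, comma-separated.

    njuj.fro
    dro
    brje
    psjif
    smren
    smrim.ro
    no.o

njuj.fro — σ1 onset /nj/ (3→5 rises), coda /j/ ok; σ2 onset /fr/ (2→4 rises), coda /∅/ ok → phonotactically legal
dro — σ1 onset /dr/ (1→4 rises), coda /∅/ ok → phonotactically legal
brje — violates constraint 3: word begins with /b/ → phonotactically illegal
psjif — σ1 onset /psj/ (1→2→5 rises), coda /f/ ok → phonotactically legal
smren — σ1 onset /smr/ (2→3→4 rises), coda /n/ ok → phonotactically legal
smrim.ro — σ1 onset /smr/ (2→3→4 rises), coda /m/ ok; σ2 onset /r/, coda /∅/ ok → phonotactically legal
no.o — σ1 onset /n/, coda /∅/ ok; σ2 onset /∅/, coda /∅/ ok → phonotactically legal

njuj.fro, dro, psjif, smren, smrim.ro, no.o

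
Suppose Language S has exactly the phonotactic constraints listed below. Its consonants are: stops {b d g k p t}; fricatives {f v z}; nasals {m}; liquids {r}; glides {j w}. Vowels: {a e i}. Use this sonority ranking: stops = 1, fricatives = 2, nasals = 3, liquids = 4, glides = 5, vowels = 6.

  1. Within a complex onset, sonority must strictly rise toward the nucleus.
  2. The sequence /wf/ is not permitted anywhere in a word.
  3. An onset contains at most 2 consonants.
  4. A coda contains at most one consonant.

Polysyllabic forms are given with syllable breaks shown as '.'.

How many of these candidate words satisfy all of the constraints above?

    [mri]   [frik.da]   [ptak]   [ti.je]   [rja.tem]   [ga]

5

[mri] — σ1 onset /mr/ (3→4 rises), coda /∅/ ok → permitted
[frik.da] — σ1 onset /fr/ (2→4 rises), coda /k/ ok; σ2 onset /d/, coda /∅/ ok → permitted
[ptak] — violates constraint 1: syllable 1 onset /pt/: /p/ (stop, 1) → /t/ (stop, 1) does not rise → not permitted
[ti.je] — σ1 onset /t/, coda /∅/ ok; σ2 onset /j/, coda /∅/ ok → permitted
[rja.tem] — σ1 onset /rj/ (4→5 rises), coda /∅/ ok; σ2 onset /t/, coda /m/ ok → permitted
[ga] — σ1 onset /g/, coda /∅/ ok → permitted
Permitted: [mri], [frik.da], [ti.je], [rja.tem], [ga] → 5.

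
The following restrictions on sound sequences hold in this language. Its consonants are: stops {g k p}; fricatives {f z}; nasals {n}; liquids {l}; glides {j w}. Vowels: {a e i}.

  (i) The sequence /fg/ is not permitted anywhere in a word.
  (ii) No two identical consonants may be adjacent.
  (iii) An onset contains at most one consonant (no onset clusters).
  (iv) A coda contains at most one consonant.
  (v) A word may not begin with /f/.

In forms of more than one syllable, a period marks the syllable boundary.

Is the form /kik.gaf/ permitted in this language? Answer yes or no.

/kik.gaf/ — σ1 onset /k/, coda /k/ ok; σ2 onset /g/, coda /f/ ok → permitted

yes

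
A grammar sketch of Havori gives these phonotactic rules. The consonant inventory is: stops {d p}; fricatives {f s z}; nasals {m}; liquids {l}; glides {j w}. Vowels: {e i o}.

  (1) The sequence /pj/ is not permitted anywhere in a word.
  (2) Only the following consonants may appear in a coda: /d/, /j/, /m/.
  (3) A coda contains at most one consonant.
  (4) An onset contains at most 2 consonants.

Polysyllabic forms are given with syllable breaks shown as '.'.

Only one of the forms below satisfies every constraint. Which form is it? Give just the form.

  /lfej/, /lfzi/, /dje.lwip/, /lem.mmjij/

/lfej/ — σ1 onset /lf/ (2C), coda /j/ ok → well-formed
/lfzi/ — violates constraint 4: syllable 1 onset /lfz/ has 3 consonants (> 2) → ill-formed
/dje.lwip/ — violates constraint 2: syllable 2 coda contains /p/, which is not a licensed coda consonant → ill-formed
/lem.mmjij/ — violates constraint 4: syllable 2 onset /mmj/ has 3 consonants (> 2) → ill-formed

/lfej/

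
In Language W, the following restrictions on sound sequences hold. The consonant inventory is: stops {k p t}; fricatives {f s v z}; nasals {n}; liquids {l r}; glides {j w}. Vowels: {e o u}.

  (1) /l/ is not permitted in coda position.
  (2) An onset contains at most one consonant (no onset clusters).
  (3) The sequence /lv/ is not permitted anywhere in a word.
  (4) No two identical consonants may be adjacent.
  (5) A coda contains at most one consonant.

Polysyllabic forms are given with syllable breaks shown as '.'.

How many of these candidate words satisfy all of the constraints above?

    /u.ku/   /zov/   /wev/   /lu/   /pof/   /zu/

/u.ku/ — σ1 onset /∅/, coda /∅/ ok; σ2 onset /k/, coda /∅/ ok → permitted
/zov/ — σ1 onset /z/, coda /v/ ok → permitted
/wev/ — σ1 onset /w/, coda /v/ ok → permitted
/lu/ — σ1 onset /l/, coda /∅/ ok → permitted
/pof/ — σ1 onset /p/, coda /f/ ok → permitted
/zu/ — σ1 onset /z/, coda /∅/ ok → permitted
Permitted: /u.ku/, /zov/, /wev/, /lu/, /pof/, /zu/ → 6.

6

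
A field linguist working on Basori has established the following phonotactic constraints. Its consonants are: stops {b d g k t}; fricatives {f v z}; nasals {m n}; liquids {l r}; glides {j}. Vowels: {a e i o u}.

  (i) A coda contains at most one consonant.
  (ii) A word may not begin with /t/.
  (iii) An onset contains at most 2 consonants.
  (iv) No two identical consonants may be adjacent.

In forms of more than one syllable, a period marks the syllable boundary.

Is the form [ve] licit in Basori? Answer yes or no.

yes

[ve] — σ1 onset /v/, coda /∅/ ok → licit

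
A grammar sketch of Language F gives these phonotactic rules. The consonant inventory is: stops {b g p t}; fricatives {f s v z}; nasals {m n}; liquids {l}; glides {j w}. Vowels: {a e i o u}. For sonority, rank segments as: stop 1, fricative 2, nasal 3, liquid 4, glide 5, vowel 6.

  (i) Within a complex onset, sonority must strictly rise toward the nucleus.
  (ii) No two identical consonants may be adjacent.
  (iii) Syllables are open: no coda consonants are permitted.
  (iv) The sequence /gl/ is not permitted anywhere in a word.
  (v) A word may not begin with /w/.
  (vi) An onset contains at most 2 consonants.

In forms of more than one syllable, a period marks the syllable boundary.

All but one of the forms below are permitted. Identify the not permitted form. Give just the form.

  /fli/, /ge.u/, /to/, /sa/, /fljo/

/fli/ — σ1 onset /fl/ (2→4 rises), coda /∅/ ok → permitted
/ge.u/ — σ1 onset /g/, coda /∅/ ok; σ2 onset /∅/, coda /∅/ ok → permitted
/to/ — σ1 onset /t/, coda /∅/ ok → permitted
/sa/ — σ1 onset /s/, coda /∅/ ok → permitted
/fljo/ — violates constraint (vi): syllable 1 onset /flj/ has 3 consonants (> 2) → not permitted

/fljo/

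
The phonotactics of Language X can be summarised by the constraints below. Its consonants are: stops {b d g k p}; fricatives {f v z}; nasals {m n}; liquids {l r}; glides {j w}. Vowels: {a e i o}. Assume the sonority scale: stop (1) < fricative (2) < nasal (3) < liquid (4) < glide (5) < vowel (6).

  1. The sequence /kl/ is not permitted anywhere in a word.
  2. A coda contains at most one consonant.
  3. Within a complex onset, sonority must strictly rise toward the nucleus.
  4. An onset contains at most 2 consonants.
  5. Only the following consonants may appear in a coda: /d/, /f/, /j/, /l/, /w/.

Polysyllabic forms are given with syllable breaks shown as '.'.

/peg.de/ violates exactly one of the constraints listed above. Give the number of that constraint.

/peg.de/: syllable 1 coda contains /g/, which is not a licensed coda consonant.
This is a violation of constraint 5: "Only the following consonants may appear in a coda: /d/, /f/, /j/, /l/, /w/."
The remaining constraints (1, 2, 3, 4) are satisfied.

5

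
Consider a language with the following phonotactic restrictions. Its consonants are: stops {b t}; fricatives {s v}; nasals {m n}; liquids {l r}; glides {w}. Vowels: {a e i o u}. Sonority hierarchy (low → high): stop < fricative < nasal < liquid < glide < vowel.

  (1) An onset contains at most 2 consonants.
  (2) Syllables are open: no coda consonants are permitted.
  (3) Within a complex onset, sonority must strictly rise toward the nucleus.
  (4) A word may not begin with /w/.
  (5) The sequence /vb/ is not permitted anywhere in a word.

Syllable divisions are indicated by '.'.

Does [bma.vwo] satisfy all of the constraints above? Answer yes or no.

[bma.vwo] — σ1 onset /bm/ (1→3 rises), coda /∅/ ok; σ2 onset /vw/ (2→5 rises), coda /∅/ ok → well-formed

yes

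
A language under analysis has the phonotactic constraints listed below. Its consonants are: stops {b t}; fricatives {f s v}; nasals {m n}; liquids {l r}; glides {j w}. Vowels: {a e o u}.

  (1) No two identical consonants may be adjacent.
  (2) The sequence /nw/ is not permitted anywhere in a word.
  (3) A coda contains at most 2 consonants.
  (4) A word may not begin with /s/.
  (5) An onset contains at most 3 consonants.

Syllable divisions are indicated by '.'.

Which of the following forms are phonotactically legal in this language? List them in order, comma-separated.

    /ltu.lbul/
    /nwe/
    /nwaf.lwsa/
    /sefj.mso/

/ltu.lbul/

/ltu.lbul/ — σ1 onset /lt/ (2C), coda /∅/ ok; σ2 onset /lb/ (2C), coda /l/ ok → phonotactically legal
/nwe/ — violates constraint 2: contains banned sequence /nw/ → phonotactically illegal
/nwaf.lwsa/ — violates constraint 2: contains banned sequence /nw/ → phonotactically illegal
/sefj.mso/ — violates constraint 4: word begins with /s/ → phonotactically illegal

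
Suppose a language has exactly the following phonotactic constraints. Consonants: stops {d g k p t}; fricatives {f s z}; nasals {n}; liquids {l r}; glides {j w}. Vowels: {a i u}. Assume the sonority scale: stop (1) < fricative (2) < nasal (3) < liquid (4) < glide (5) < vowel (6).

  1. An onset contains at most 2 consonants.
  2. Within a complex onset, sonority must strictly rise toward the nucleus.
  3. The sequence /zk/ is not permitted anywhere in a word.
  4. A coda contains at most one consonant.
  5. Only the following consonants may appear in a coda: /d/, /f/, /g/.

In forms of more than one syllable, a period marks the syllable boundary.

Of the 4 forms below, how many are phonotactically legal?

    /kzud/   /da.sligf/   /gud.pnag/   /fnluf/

2

/kzud/ — σ1 onset /kz/ (1→2 rises), coda /d/ ok → phonotactically legal
/da.sligf/ — violates constraint 4: syllable 2 coda /gf/ has 2 consonants (> 1) → phonotactically illegal
/gud.pnag/ — σ1 onset /g/, coda /d/ ok; σ2 onset /pn/ (1→3 rises), coda /g/ ok → phonotactically legal
/fnluf/ — violates constraint 1: syllable 1 onset /fnl/ has 3 consonants (> 2) → phonotactically illegal
Phonotactically legal: /kzud/, /gud.pnag/ → 2.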